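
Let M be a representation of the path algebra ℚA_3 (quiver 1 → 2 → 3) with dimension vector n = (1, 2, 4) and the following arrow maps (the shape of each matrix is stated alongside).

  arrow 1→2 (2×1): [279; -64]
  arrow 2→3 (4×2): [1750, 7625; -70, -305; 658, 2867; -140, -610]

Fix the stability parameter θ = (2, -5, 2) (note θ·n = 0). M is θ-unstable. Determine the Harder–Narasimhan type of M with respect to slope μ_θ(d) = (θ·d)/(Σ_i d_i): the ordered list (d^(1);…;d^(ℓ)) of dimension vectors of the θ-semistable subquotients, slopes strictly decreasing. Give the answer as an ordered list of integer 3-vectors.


Barcode: M ≅ I[1,3], I[2,2], I[3,3]^3. HN layers by μ_θ (3 steps, strictly decreasing):
  μ^(1)=2; μ^(2)=-3/2; μ^(3)=-5

((0, 0, 4); (1, 1, 0); (0, 1, 0))


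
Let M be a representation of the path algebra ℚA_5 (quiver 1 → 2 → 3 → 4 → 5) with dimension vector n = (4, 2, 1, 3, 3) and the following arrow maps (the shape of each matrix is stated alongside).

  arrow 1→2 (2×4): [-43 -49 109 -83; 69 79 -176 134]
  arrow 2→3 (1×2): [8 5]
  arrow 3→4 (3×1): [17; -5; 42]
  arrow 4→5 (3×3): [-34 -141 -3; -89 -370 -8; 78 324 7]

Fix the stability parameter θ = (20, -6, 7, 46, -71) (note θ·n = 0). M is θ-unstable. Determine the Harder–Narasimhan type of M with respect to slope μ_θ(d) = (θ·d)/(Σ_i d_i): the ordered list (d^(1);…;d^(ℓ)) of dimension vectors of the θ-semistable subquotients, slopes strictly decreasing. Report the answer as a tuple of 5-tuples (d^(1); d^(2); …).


Via rank(M_{q-1}∘⋯∘M_p): M ≅ I[1,1]^2, I[1,2], I[1,5], I[4,5]^2.
μ_θ-semistable layers: μ^(1)=20; μ^(2)=7; μ^(3)=-4/5; μ^(4)=-25/2

((2, 0, 0, 0, 0); (1, 1, 0, 0, 0); (1, 1, 1, 1, 1); (0, 0, 0, 2, 2))


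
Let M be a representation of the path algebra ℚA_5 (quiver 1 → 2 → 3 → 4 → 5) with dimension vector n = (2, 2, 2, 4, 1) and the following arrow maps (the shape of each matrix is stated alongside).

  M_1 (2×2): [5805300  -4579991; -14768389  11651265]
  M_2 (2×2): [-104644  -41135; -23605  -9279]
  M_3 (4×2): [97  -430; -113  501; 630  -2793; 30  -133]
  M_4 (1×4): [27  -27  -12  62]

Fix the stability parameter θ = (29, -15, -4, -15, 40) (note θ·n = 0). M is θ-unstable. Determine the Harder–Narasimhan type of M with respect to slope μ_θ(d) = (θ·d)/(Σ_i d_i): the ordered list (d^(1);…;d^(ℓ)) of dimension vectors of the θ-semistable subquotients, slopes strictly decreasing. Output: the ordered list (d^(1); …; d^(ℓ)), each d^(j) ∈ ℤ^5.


Via rank(M_{q-1}∘⋯∘M_p): M ≅ I[1,4], I[1,5], I[4,4]^2.
μ_θ-semistable layers: μ^(1)=40; μ^(2)=-5/4; μ^(3)=-15

((0, 0, 0, 0, 1); (2, 2, 2, 2, 0); (0, 0, 0, 2, 0))


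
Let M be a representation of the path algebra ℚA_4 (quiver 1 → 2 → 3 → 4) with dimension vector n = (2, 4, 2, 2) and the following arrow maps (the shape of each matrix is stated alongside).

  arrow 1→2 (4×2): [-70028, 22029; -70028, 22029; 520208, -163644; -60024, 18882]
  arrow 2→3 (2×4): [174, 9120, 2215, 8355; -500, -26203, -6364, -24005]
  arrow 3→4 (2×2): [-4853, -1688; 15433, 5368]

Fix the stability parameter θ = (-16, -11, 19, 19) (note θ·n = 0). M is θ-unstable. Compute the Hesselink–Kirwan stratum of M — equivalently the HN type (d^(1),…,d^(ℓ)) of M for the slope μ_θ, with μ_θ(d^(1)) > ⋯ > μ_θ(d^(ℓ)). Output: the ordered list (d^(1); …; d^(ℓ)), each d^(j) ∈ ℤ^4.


Via rank(M_{q-1}∘⋯∘M_p): M ≅ I[1,1], I[1,3], I[2,2]^2, I[2,4], I[4,4].
μ_θ-semistable layers: μ^(1)=19; μ^(2)=-11; μ^(3)=-16

((0, 0, 2, 2); (0, 4, 0, 0); (2, 0, 0, 0))


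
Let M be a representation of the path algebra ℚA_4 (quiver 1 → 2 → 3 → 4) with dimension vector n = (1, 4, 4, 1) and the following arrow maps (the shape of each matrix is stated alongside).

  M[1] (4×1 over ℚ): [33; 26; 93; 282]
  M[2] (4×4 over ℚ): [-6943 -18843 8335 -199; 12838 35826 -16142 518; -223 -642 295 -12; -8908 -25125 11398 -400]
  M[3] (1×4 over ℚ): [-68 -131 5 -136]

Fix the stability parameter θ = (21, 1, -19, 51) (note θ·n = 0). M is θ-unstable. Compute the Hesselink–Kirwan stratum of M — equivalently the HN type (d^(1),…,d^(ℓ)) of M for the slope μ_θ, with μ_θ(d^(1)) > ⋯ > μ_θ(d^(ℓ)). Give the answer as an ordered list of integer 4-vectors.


Barcode: M ≅ I[1,2], I[2,3]^2, I[2,4], I[3,3]. HN layers by μ_θ (4 steps, strictly decreasing):
  μ^(1)=51; μ^(2)=11; μ^(3)=-9; μ^(4)=-19

((0, 0, 0, 1); (1, 1, 0, 0); (0, 3, 3, 0); (0, 0, 1, 0))


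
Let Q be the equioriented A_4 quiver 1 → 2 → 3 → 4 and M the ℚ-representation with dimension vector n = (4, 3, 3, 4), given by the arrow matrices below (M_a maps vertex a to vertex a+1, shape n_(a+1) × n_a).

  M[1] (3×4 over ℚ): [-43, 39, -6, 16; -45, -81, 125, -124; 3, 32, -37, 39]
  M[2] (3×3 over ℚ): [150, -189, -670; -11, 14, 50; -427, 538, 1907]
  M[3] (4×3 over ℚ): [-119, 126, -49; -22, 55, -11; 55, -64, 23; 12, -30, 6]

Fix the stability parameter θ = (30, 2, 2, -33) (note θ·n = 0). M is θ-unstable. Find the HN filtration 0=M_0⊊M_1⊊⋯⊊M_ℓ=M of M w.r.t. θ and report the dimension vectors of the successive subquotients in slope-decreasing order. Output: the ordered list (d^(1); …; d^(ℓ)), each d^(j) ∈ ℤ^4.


Via rank(M_{q-1}∘⋯∘M_p): M ≅ I[1,1], I[1,3], I[1,4]^2, I[4,4]^2.
μ_θ-semistable layers: μ^(1)=30; μ^(2)=34/3; μ^(3)=1/4; μ^(4)=-33

((1, 0, 0, 0); (1, 1, 1, 0); (2, 2, 2, 2); (0, 0, 0, 2))


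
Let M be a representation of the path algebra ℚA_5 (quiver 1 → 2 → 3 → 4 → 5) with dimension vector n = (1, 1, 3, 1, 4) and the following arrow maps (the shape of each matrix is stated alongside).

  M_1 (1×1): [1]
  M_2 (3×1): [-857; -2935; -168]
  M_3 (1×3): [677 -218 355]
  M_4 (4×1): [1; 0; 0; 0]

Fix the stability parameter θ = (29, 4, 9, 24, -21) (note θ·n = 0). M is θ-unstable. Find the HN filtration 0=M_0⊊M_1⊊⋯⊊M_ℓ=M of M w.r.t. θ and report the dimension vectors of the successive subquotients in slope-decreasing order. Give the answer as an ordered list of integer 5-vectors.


Via rank(M_{q-1}∘⋯∘M_p): M ≅ I[1,5], I[3,3]^2, I[5,5]^3.
μ_θ-semistable layers: μ^(1)=9; μ^(2)=-21

((1, 1, 3, 1, 1); (0, 0, 0, 0, 3))


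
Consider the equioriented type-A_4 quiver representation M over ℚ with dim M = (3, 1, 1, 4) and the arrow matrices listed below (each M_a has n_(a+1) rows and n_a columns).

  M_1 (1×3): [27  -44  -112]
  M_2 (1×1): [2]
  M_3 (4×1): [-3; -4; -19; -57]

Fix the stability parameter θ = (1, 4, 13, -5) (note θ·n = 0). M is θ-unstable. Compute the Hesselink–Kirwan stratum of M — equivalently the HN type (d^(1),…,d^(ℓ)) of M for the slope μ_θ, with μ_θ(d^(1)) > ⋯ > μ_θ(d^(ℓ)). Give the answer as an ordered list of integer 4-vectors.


Barcode: M ≅ I[1,1]^2, I[1,4], I[4,4]^3. HN layers by μ_θ (3 steps, strictly decreasing):
  μ^(1)=4; μ^(2)=1; μ^(3)=-5

((0, 1, 1, 1); (3, 0, 0, 0); (0, 0, 0, 3))


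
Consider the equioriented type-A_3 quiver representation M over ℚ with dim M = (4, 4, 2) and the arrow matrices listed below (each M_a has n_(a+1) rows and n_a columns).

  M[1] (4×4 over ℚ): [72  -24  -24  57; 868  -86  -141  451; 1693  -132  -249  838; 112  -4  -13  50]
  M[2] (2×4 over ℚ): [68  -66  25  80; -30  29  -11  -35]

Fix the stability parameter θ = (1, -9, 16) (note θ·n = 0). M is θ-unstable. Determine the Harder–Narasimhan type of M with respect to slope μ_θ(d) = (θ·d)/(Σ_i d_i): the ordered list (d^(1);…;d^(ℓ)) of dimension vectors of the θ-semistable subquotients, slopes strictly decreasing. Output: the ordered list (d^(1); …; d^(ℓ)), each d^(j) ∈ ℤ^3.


Via rank(M_{q-1}∘⋯∘M_p): M ≅ I[1,2]^2, I[1,3]^2.
μ_θ-semistable layers: μ^(1)=16; μ^(2)=-4

((0, 0, 2); (4, 4, 0))


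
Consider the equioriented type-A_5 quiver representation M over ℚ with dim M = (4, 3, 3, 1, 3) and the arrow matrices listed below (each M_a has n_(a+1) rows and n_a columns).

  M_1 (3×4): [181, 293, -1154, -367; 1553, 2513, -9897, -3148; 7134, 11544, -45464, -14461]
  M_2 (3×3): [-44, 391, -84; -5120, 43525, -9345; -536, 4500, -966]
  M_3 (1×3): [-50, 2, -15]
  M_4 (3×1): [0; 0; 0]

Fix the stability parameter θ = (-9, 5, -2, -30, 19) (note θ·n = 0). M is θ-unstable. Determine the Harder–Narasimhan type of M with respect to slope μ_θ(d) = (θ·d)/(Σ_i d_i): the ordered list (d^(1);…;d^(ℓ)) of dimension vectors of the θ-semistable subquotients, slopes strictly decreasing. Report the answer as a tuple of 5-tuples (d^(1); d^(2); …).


Barcode: M ≅ I[1,1], I[1,2], I[1,3]^2, I[3,4], I[5,5]^3. HN layers by μ_θ (5 steps, strictly decreasing):
  μ^(1)=19; μ^(2)=5; μ^(3)=3/2; μ^(4)=-9; μ^(5)=-16

((0, 0, 0, 0, 3); (0, 1, 0, 0, 0); (0, 2, 2, 0, 0); (4, 0, 0, 0, 0); (0, 0, 1, 1, 0))


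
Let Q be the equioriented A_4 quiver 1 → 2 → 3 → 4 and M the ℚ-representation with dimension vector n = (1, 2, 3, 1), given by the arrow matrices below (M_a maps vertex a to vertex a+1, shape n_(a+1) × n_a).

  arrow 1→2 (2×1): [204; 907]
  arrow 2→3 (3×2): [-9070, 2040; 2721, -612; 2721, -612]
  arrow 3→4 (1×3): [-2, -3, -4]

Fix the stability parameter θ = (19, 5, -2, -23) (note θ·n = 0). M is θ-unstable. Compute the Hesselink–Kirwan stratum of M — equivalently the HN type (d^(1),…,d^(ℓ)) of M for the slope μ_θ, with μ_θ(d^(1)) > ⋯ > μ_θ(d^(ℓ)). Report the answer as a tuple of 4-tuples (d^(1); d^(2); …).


Interval decomposition of M: I[1,2], I[2,4], I[3,3]^2.
HN type (ℓ=3): μ^(1)=12; μ^(2)=-2; μ^(3)=-20/3

((1, 1, 0, 0); (0, 0, 2, 0); (0, 1, 1, 1))


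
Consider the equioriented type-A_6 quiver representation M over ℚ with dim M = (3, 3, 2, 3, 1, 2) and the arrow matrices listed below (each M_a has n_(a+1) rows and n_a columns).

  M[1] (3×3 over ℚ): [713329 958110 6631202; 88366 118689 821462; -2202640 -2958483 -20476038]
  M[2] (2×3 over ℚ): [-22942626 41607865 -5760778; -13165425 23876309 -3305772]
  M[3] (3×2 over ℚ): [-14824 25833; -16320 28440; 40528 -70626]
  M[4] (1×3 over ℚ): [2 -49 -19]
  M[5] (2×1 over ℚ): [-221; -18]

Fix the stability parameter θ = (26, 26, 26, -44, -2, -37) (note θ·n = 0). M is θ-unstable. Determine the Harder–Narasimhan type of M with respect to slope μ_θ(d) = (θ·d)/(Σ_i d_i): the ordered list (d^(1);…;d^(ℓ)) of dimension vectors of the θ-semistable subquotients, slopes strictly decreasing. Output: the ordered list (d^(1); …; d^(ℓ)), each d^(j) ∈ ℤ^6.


Interval decomposition of M: I[1,1], I[1,3], I[1,4], I[2,2], I[4,4], I[4,6], I[6,6].
HN type (ℓ=5): μ^(1)=26; μ^(2)=17/2; μ^(3)=-39/2; μ^(4)=-37; μ^(5)=-44

((2, 2, 1, 0, 0, 0); (1, 1, 1, 1, 0, 0); (0, 0, 0, 0, 1, 1); (0, 0, 0, 0, 0, 1); (0, 0, 0, 2, 0, 0))


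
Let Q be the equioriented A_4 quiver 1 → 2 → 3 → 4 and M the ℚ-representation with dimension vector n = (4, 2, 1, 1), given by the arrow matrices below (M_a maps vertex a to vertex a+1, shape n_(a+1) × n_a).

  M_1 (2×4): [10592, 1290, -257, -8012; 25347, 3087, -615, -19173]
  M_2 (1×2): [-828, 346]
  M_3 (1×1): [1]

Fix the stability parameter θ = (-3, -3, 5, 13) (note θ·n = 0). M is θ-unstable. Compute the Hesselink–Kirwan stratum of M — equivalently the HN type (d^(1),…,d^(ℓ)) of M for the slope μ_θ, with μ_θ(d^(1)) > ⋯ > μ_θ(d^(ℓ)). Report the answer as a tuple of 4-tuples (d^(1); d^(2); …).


Barcode: M ≅ I[1,1]^2, I[1,2], I[1,4]. HN layers by μ_θ (3 steps, strictly decreasing):
  μ^(1)=13; μ^(2)=5; μ^(3)=-3

((0, 0, 0, 1); (0, 0, 1, 0); (4, 2, 0, 0))


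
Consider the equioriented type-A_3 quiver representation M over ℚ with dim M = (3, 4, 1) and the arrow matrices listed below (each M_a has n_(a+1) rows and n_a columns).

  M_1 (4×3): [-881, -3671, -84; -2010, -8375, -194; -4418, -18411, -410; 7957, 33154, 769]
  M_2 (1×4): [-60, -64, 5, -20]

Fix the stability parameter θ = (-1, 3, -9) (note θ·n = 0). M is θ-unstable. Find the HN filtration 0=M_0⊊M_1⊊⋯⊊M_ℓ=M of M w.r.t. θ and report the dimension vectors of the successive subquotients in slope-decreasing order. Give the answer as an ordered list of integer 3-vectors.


Interval decomposition of M: I[1,2]^2, I[1,3], I[2,2].
HN type (ℓ=3): μ^(1)=3; μ^(2)=-1; μ^(3)=-7/3

((0, 3, 0); (2, 0, 0); (1, 1, 1))


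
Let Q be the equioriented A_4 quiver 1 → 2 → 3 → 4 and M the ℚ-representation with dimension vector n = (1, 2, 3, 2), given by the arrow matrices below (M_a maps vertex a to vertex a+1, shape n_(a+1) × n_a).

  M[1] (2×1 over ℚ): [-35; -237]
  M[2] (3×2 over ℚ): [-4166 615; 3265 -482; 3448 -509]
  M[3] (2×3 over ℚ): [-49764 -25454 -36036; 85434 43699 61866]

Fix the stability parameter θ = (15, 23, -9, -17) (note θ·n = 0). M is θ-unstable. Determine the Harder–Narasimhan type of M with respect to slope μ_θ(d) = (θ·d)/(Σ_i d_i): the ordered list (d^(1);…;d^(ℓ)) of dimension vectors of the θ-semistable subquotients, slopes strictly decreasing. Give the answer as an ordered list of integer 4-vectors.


Barcode: M ≅ I[1,4], I[2,3], I[3,3], I[4,4]. HN layers by μ_θ (4 steps, strictly decreasing):
  μ^(1)=7; μ^(2)=3; μ^(3)=-9; μ^(4)=-17

((0, 1, 1, 0); (1, 1, 1, 1); (0, 0, 1, 0); (0, 0, 0, 1))


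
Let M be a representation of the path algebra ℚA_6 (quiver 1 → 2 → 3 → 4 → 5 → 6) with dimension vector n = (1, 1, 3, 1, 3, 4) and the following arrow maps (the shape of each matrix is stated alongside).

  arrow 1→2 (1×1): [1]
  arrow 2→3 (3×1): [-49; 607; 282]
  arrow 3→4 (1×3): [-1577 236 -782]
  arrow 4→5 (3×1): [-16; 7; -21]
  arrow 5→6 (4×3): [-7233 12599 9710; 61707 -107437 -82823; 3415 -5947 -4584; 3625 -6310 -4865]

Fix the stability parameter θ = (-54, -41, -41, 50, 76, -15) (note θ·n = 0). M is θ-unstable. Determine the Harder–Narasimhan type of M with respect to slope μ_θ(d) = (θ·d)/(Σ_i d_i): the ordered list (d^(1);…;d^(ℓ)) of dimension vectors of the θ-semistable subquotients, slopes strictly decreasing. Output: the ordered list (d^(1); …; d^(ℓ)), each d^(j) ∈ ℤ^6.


Barcode: M ≅ I[1,6], I[3,3]^2, I[5,6]^2, I[6,6]. HN layers by μ_θ (5 steps, strictly decreasing):
  μ^(1)=37; μ^(2)=61/2; μ^(3)=-15; μ^(4)=-41; μ^(5)=-54

((0, 0, 0, 1, 1, 1); (0, 0, 0, 0, 2, 2); (0, 0, 0, 0, 0, 1); (0, 1, 3, 0, 0, 0); (1, 0, 0, 0, 0, 0))


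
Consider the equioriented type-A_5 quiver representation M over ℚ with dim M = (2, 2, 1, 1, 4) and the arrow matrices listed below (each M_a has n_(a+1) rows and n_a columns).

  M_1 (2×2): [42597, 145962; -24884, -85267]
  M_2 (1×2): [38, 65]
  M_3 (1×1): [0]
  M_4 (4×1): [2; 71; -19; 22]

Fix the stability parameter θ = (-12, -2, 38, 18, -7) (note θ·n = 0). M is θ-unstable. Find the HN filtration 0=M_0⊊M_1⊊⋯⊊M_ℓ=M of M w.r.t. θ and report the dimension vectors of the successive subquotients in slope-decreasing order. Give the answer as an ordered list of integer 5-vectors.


Barcode: M ≅ I[1,2], I[1,3], I[4,5], I[5,5]^3. HN layers by μ_θ (5 steps, strictly decreasing):
  μ^(1)=38; μ^(2)=11/2; μ^(3)=-2; μ^(4)=-7; μ^(5)=-12

((0, 0, 1, 0, 0); (0, 0, 0, 1, 1); (0, 2, 0, 0, 0); (0, 0, 0, 0, 3); (2, 0, 0, 0, 0))


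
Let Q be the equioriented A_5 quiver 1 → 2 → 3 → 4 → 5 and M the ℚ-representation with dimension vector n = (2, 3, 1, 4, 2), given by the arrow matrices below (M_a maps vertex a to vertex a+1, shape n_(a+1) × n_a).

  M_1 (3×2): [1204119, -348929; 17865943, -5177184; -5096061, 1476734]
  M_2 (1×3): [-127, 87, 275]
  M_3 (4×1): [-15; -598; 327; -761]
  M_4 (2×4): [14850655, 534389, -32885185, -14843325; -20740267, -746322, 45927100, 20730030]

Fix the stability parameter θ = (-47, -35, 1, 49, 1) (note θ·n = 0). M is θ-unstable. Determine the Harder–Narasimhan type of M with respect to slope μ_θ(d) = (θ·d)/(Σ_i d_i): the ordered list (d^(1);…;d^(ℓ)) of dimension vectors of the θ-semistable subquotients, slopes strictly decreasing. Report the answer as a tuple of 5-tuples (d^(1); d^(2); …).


Interval decomposition of M: I[1,2], I[1,5], I[2,2], I[4,4]^2, I[4,5].
HN type (ℓ=5): μ^(1)=49; μ^(2)=25; μ^(3)=1; μ^(4)=-35; μ^(5)=-47

((0, 0, 0, 2, 0); (0, 0, 0, 2, 2); (0, 0, 1, 0, 0); (0, 3, 0, 0, 0); (2, 0, 0, 0, 0))


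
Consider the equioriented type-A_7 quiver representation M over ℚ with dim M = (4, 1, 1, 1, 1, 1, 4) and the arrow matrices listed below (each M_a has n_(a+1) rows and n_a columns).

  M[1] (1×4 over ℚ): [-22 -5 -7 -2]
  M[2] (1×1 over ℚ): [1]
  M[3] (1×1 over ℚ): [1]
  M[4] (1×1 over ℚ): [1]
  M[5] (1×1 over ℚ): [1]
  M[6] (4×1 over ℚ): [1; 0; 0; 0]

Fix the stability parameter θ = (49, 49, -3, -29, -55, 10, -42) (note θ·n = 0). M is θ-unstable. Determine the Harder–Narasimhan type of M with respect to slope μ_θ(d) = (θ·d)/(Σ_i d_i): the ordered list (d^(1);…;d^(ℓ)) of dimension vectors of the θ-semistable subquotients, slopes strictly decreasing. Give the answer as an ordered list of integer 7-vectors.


Via rank(M_{q-1}∘⋯∘M_p): M ≅ I[1,1]^3, I[1,7], I[7,7]^3.
μ_θ-semistable layers: μ^(1)=49; μ^(2)=-3; μ^(3)=-42

((3, 0, 0, 0, 0, 0, 0); (1, 1, 1, 1, 1, 1, 1); (0, 0, 0, 0, 0, 0, 3))


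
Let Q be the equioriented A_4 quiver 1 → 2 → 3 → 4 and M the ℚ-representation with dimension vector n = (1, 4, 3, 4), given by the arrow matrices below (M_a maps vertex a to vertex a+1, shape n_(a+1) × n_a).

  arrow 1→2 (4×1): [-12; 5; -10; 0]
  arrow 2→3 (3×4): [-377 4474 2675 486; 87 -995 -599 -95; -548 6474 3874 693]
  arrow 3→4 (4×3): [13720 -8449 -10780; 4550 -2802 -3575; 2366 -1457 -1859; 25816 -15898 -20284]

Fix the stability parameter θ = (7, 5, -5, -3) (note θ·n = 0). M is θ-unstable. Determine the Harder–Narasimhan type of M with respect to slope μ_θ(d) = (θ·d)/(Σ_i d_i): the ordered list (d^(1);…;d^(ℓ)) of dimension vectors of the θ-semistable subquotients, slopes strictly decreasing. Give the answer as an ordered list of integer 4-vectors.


Interval decomposition of M: I[1,4], I[2,2], I[2,3], I[2,4], I[4,4]^2.
HN type (ℓ=5): μ^(1)=5; μ^(2)=1; μ^(3)=0; μ^(4)=-1; μ^(5)=-3

((0, 1, 0, 0); (1, 1, 1, 1); (0, 1, 1, 0); (0, 1, 1, 1); (0, 0, 0, 2))


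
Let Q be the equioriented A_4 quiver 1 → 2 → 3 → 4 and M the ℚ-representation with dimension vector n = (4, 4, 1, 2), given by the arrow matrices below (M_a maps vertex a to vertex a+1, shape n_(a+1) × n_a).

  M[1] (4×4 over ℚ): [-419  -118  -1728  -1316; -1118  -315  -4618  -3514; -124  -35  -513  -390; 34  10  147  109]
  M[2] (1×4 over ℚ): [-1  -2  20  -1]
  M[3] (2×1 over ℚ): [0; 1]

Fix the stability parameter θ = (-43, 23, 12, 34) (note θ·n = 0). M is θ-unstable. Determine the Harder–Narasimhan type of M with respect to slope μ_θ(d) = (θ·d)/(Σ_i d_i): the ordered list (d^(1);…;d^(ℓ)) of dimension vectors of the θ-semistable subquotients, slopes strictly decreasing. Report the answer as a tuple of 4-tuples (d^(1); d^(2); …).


Barcode: M ≅ I[1,2]^3, I[1,4], I[4,4]. HN layers by μ_θ (4 steps, strictly decreasing):
  μ^(1)=34; μ^(2)=23; μ^(3)=35/2; μ^(4)=-43

((0, 0, 0, 2); (0, 3, 0, 0); (0, 1, 1, 0); (4, 0, 0, 0))


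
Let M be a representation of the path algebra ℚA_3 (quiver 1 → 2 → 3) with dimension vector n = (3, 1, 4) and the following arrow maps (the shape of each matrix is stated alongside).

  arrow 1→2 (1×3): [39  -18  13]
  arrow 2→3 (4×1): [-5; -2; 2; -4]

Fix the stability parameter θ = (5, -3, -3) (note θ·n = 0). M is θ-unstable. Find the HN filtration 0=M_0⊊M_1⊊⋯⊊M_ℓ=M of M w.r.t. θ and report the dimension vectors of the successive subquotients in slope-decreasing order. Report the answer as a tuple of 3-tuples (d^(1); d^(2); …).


Barcode: M ≅ I[1,1]^2, I[1,3], I[3,3]^3. HN layers by μ_θ (3 steps, strictly decreasing):
  μ^(1)=5; μ^(2)=-1/3; μ^(3)=-3

((2, 0, 0); (1, 1, 1); (0, 0, 3))


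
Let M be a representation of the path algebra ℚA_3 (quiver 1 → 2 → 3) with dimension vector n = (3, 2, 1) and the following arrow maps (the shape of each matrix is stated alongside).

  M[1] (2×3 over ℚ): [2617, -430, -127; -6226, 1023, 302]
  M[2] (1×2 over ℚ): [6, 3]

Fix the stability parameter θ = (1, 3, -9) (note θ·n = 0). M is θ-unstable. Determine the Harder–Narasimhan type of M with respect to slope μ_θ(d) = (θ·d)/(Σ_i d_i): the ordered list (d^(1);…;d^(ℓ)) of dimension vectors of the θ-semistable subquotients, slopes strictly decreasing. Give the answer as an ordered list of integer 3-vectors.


Via rank(M_{q-1}∘⋯∘M_p): M ≅ I[1,1], I[1,2], I[1,3].
μ_θ-semistable layers: μ^(1)=3; μ^(2)=1; μ^(3)=-5/3

((0, 1, 0); (2, 0, 0); (1, 1, 1))


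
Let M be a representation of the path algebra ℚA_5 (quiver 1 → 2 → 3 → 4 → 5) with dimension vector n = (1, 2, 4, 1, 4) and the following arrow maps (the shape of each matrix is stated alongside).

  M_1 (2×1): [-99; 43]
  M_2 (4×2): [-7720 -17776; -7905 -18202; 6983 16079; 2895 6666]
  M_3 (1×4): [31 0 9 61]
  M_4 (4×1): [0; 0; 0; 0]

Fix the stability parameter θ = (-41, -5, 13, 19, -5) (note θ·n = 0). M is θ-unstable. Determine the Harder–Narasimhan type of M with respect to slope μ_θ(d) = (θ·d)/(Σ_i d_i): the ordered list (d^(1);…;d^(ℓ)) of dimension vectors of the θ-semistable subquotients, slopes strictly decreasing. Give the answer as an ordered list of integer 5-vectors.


Via rank(M_{q-1}∘⋯∘M_p): M ≅ I[1,4], I[2,3], I[3,3]^2, I[5,5]^4.
μ_θ-semistable layers: μ^(1)=19; μ^(2)=13; μ^(3)=-5; μ^(4)=-41

((0, 0, 0, 1, 0); (0, 0, 4, 0, 0); (0, 2, 0, 0, 4); (1, 0, 0, 0, 0))


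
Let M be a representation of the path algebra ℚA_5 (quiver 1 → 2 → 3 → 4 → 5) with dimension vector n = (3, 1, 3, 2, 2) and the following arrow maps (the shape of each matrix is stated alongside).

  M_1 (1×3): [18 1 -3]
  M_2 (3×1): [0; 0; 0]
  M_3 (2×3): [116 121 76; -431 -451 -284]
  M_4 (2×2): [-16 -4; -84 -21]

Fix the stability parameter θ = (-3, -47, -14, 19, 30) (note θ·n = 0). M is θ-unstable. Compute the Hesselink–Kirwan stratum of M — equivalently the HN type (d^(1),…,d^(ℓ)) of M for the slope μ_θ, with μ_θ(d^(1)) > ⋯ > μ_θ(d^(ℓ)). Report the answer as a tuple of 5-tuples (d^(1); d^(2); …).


Barcode: M ≅ I[1,1]^2, I[1,2], I[3,3], I[3,4], I[3,5], I[5,5]. HN layers by μ_θ (5 steps, strictly decreasing):
  μ^(1)=30; μ^(2)=19; μ^(3)=-3; μ^(4)=-14; μ^(5)=-25

((0, 0, 0, 0, 2); (0, 0, 0, 2, 0); (2, 0, 0, 0, 0); (0, 0, 3, 0, 0); (1, 1, 0, 0, 0))


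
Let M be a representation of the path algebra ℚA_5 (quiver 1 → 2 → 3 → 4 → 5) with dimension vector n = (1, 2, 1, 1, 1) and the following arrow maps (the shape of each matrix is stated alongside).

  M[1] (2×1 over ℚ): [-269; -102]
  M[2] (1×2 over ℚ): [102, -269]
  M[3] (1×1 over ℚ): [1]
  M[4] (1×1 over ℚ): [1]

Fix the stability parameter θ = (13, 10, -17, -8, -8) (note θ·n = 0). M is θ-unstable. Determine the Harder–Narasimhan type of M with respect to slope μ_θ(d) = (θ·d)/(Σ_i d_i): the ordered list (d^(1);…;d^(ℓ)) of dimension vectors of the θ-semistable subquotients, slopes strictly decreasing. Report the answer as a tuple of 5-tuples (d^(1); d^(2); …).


Via rank(M_{q-1}∘⋯∘M_p): M ≅ I[1,2], I[2,5].
μ_θ-semistable layers: μ^(1)=23/2; μ^(2)=-23/4

((1, 1, 0, 0, 0); (0, 1, 1, 1, 1))


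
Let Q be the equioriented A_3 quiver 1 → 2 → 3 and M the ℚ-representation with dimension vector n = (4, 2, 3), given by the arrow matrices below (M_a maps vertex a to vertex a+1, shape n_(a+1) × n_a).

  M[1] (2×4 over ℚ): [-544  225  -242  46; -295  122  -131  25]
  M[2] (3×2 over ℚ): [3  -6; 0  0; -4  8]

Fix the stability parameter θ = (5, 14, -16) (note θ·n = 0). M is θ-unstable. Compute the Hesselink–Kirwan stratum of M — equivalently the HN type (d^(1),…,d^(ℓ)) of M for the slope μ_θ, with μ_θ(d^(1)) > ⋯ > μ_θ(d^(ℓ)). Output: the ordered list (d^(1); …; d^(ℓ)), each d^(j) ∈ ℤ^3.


Via rank(M_{q-1}∘⋯∘M_p): M ≅ I[1,1]^2, I[1,2], I[1,3], I[3,3]^2.
μ_θ-semistable layers: μ^(1)=14; μ^(2)=5; μ^(3)=1; μ^(4)=-16

((0, 1, 0); (3, 0, 0); (1, 1, 1); (0, 0, 2))


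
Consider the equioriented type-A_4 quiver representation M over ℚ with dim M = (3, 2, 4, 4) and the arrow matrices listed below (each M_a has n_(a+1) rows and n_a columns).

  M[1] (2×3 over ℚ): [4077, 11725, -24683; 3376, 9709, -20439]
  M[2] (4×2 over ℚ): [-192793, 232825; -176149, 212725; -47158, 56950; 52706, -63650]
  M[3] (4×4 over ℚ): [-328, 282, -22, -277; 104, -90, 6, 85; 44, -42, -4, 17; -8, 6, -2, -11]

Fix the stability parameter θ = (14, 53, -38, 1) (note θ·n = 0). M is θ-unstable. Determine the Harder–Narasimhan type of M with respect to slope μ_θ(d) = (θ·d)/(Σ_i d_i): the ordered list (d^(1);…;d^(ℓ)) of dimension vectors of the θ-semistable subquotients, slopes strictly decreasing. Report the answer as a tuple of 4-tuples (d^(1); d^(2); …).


Barcode: M ≅ I[1,1], I[1,2], I[1,3], I[3,3], I[3,4]^2, I[4,4]^2. HN layers by μ_θ (5 steps, strictly decreasing):
  μ^(1)=53; μ^(2)=14; μ^(3)=29/3; μ^(4)=1; μ^(5)=-38

((0, 1, 0, 0); (2, 0, 0, 0); (1, 1, 1, 0); (0, 0, 0, 4); (0, 0, 3, 0))


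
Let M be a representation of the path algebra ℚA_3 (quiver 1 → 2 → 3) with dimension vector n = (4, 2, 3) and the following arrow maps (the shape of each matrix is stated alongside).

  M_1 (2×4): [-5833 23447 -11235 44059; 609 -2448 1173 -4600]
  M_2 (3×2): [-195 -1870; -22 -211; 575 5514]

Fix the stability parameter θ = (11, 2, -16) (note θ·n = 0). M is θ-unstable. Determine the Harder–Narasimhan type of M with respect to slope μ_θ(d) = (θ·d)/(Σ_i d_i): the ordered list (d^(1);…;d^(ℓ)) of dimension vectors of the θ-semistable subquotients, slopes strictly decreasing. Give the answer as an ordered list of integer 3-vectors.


Via rank(M_{q-1}∘⋯∘M_p): M ≅ I[1,1]^2, I[1,3]^2, I[3,3].
μ_θ-semistable layers: μ^(1)=11; μ^(2)=-1; μ^(3)=-16

((2, 0, 0); (2, 2, 2); (0, 0, 1))


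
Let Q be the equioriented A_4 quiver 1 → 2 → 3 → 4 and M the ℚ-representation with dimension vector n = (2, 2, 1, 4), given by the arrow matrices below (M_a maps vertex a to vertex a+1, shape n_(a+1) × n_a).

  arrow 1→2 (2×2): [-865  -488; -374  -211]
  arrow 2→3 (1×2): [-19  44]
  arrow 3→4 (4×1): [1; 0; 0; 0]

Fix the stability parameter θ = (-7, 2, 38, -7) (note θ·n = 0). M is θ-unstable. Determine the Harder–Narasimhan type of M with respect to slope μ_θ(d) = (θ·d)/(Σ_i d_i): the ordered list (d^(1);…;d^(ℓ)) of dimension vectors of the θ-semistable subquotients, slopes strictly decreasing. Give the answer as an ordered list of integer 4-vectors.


Via rank(M_{q-1}∘⋯∘M_p): M ≅ I[1,2], I[1,4], I[4,4]^3.
μ_θ-semistable layers: μ^(1)=31/2; μ^(2)=2; μ^(3)=-7

((0, 0, 1, 1); (0, 2, 0, 0); (2, 0, 0, 3))


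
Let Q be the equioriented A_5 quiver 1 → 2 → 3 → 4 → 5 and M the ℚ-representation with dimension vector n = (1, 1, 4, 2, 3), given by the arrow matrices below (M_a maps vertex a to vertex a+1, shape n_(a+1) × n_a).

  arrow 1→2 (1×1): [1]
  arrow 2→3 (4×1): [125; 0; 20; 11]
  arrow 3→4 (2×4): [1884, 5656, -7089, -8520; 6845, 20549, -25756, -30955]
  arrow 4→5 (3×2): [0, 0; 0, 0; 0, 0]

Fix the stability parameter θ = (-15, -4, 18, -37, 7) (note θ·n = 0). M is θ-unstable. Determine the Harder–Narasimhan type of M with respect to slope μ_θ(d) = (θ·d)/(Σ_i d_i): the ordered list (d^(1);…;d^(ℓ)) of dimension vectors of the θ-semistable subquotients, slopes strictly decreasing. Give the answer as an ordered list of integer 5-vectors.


Via rank(M_{q-1}∘⋯∘M_p): M ≅ I[1,3], I[3,3], I[3,4]^2, I[5,5]^3.
μ_θ-semistable layers: μ^(1)=18; μ^(2)=7; μ^(3)=-4; μ^(4)=-19/2; μ^(5)=-15

((0, 0, 2, 0, 0); (0, 0, 0, 0, 3); (0, 1, 0, 0, 0); (0, 0, 2, 2, 0); (1, 0, 0, 0, 0))


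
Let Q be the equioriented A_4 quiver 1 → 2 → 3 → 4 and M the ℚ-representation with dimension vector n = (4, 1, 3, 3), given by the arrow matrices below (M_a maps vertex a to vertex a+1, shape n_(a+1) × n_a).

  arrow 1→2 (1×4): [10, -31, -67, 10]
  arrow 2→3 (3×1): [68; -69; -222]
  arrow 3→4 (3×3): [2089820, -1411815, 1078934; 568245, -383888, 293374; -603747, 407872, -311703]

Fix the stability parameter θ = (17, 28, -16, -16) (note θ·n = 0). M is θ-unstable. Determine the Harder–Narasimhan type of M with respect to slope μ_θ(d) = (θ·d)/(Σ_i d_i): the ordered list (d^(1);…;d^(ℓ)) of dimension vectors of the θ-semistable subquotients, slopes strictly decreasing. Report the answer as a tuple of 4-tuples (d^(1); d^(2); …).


Barcode: M ≅ I[1,1]^3, I[1,4], I[3,4]^2. HN layers by μ_θ (3 steps, strictly decreasing):
  μ^(1)=17; μ^(2)=13/4; μ^(3)=-16

((3, 0, 0, 0); (1, 1, 1, 1); (0, 0, 2, 2))


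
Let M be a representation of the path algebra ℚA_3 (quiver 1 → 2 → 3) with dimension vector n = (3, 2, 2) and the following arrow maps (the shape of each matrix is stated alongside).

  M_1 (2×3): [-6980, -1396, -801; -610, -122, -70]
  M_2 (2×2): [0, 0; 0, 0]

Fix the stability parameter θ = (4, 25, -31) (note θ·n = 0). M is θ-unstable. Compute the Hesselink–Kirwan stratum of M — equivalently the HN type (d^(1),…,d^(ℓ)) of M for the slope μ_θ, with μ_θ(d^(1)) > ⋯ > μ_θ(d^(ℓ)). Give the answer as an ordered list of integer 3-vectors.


Interval decomposition of M: I[1,1], I[1,2]^2, I[3,3]^2.
HN type (ℓ=3): μ^(1)=25; μ^(2)=4; μ^(3)=-31

((0, 2, 0); (3, 0, 0); (0, 0, 2))


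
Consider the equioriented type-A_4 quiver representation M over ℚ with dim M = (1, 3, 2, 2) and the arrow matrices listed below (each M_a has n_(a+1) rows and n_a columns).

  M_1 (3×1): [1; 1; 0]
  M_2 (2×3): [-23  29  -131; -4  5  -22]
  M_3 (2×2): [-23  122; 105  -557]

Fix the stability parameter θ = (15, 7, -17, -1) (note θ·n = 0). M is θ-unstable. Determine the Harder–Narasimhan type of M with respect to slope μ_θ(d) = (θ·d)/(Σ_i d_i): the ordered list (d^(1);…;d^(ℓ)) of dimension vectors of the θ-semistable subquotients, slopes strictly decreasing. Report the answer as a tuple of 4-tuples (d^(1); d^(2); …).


Barcode: M ≅ I[1,4], I[2,2], I[2,4]. HN layers by μ_θ (4 steps, strictly decreasing):
  μ^(1)=7; μ^(2)=1; μ^(3)=-1; μ^(4)=-5

((0, 1, 0, 0); (1, 1, 1, 1); (0, 0, 0, 1); (0, 1, 1, 0))


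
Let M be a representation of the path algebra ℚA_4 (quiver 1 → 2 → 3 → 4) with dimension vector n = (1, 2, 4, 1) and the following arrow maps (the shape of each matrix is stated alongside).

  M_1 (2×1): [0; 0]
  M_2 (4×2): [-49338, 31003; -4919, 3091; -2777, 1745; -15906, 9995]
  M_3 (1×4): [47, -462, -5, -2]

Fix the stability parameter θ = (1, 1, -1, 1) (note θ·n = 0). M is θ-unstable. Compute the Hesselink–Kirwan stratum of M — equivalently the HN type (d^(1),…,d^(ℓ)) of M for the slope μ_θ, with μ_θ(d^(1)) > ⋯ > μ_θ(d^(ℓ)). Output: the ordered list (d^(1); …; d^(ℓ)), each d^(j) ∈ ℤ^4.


Barcode: M ≅ I[1,1], I[2,3], I[2,4], I[3,3]^2. HN layers by μ_θ (3 steps, strictly decreasing):
  μ^(1)=1; μ^(2)=0; μ^(3)=-1

((1, 0, 0, 1); (0, 2, 2, 0); (0, 0, 2, 0))


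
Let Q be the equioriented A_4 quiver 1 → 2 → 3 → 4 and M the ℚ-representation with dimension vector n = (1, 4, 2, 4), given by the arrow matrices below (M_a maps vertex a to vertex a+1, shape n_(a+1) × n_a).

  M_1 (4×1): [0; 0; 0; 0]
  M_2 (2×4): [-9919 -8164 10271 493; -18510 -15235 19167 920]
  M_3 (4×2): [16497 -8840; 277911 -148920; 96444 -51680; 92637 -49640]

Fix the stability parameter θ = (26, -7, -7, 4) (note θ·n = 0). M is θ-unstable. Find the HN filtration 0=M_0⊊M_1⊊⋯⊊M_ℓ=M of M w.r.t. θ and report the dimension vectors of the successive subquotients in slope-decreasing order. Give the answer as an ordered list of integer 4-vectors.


Via rank(M_{q-1}∘⋯∘M_p): M ≅ I[1,1], I[2,2]^2, I[2,3], I[2,4], I[4,4]^3.
μ_θ-semistable layers: μ^(1)=26; μ^(2)=4; μ^(3)=-7

((1, 0, 0, 0); (0, 0, 0, 4); (0, 4, 2, 0))


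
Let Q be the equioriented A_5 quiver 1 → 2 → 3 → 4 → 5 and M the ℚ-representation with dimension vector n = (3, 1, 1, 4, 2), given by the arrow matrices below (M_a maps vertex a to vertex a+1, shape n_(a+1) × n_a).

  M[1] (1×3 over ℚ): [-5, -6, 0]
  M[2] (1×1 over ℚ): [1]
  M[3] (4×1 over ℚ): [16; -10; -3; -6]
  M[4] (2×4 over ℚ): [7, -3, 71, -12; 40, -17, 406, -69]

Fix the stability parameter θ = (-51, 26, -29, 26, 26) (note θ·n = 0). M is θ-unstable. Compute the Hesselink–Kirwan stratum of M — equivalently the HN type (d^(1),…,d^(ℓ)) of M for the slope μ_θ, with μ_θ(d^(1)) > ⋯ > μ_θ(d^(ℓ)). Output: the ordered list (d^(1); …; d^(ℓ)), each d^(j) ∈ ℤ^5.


Barcode: M ≅ I[1,1]^2, I[1,5], I[4,4]^2, I[4,5]. HN layers by μ_θ (3 steps, strictly decreasing):
  μ^(1)=26; μ^(2)=-3/2; μ^(3)=-51

((0, 0, 0, 4, 2); (0, 1, 1, 0, 0); (3, 0, 0, 0, 0))


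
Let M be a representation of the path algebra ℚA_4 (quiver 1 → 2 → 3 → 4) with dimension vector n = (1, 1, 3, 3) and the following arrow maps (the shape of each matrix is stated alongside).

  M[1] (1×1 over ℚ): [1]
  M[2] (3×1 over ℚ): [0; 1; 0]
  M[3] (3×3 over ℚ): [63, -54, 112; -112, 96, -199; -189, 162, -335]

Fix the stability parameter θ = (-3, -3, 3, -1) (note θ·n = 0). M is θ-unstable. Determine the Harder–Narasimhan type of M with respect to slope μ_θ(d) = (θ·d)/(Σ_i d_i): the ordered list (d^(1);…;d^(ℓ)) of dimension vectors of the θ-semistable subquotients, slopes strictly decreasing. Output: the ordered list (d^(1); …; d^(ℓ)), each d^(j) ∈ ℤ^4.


Barcode: M ≅ I[1,4], I[3,3], I[3,4], I[4,4]. HN layers by μ_θ (4 steps, strictly decreasing):
  μ^(1)=3; μ^(2)=1; μ^(3)=-1; μ^(4)=-3

((0, 0, 1, 0); (0, 0, 2, 2); (0, 0, 0, 1); (1, 1, 0, 0))


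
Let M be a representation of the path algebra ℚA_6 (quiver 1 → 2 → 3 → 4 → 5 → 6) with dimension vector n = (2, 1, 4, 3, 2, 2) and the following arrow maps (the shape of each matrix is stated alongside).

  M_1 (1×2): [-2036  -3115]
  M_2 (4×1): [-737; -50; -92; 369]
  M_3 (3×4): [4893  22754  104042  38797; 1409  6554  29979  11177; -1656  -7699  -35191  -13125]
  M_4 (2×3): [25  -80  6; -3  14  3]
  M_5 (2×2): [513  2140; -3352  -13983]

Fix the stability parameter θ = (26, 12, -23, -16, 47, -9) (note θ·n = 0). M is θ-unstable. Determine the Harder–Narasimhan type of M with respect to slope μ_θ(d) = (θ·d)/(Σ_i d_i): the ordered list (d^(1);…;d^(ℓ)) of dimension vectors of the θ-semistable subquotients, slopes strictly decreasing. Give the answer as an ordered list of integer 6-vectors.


Interval decomposition of M: I[1,1], I[1,6], I[3,3], I[3,4], I[3,6].
HN type (ℓ=5): μ^(1)=26; μ^(2)=19; μ^(3)=-1/4; μ^(4)=-16; μ^(5)=-23

((1, 0, 0, 0, 0, 0); (0, 0, 0, 0, 2, 2); (1, 1, 1, 1, 0, 0); (0, 0, 0, 2, 0, 0); (0, 0, 3, 0, 0, 0))


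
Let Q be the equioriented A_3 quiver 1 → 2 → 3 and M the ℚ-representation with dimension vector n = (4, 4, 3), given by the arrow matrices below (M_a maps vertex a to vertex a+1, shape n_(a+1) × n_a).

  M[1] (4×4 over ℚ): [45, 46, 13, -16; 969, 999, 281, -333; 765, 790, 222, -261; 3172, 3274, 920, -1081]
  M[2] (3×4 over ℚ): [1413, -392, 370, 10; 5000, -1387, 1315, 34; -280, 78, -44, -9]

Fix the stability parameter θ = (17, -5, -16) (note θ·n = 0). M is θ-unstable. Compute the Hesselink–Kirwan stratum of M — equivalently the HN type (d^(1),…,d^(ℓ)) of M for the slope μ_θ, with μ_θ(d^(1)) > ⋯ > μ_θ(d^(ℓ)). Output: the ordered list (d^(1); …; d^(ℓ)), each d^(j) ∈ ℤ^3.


Barcode: M ≅ I[1,2], I[1,3]^3. HN layers by μ_θ (2 steps, strictly decreasing):
  μ^(1)=6; μ^(2)=-4/3

((1, 1, 0); (3, 3, 3))


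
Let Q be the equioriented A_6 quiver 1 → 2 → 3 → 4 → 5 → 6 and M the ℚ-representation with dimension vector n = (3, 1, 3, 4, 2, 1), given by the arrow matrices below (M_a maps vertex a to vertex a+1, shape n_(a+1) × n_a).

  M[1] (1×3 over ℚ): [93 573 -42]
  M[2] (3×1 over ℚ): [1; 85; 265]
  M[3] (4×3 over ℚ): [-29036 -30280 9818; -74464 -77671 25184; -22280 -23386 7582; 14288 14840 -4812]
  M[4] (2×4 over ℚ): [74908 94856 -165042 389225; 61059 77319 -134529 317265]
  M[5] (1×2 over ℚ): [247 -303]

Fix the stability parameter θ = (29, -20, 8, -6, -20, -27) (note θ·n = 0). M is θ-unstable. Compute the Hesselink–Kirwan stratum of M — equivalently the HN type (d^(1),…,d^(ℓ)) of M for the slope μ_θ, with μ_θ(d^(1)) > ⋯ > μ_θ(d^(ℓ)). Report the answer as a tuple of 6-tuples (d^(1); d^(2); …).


Via rank(M_{q-1}∘⋯∘M_p): M ≅ I[1,1]^2, I[1,6], I[3,4]^2, I[4,5].
μ_θ-semistable layers: μ^(1)=29; μ^(2)=1; μ^(3)=-6; μ^(4)=-13

((2, 0, 0, 0, 0, 0); (0, 0, 2, 2, 0, 0); (1, 1, 1, 1, 1, 1); (0, 0, 0, 1, 1, 0))


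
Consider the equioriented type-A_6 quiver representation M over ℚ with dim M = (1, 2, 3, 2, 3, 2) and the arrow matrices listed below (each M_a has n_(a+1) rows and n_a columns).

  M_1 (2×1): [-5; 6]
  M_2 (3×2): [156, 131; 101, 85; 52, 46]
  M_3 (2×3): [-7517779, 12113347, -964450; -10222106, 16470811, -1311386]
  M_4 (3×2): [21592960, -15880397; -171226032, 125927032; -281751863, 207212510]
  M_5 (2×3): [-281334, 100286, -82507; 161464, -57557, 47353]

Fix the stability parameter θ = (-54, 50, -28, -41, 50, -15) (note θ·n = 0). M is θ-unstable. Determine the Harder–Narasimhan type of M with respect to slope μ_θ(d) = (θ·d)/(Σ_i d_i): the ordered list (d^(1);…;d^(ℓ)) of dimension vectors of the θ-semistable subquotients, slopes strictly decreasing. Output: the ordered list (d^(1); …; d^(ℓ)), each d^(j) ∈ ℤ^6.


Via rank(M_{q-1}∘⋯∘M_p): M ≅ I[1,6], I[2,6], I[3,3], I[5,5].
μ_θ-semistable layers: μ^(1)=50; μ^(2)=35/2; μ^(3)=-19/3; μ^(4)=-28; μ^(5)=-54

((0, 0, 0, 0, 1, 0); (0, 0, 0, 0, 2, 2); (0, 2, 2, 2, 0, 0); (0, 0, 1, 0, 0, 0); (1, 0, 0, 0, 0, 0))


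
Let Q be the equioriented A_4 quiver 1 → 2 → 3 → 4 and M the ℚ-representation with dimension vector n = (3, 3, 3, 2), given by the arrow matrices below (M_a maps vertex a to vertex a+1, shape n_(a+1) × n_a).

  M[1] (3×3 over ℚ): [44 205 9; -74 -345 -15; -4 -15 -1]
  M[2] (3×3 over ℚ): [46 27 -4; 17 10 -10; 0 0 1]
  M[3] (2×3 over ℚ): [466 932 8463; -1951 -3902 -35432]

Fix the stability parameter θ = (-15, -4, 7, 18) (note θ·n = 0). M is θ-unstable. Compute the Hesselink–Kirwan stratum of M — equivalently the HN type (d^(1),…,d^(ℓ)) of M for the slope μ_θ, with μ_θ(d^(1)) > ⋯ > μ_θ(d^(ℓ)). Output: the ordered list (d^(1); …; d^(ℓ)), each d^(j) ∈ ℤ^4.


Via rank(M_{q-1}∘⋯∘M_p): M ≅ I[1,3], I[1,4]^2.
μ_θ-semistable layers: μ^(1)=18; μ^(2)=7; μ^(3)=-4; μ^(4)=-15

((0, 0, 0, 2); (0, 0, 3, 0); (0, 3, 0, 0); (3, 0, 0, 0))


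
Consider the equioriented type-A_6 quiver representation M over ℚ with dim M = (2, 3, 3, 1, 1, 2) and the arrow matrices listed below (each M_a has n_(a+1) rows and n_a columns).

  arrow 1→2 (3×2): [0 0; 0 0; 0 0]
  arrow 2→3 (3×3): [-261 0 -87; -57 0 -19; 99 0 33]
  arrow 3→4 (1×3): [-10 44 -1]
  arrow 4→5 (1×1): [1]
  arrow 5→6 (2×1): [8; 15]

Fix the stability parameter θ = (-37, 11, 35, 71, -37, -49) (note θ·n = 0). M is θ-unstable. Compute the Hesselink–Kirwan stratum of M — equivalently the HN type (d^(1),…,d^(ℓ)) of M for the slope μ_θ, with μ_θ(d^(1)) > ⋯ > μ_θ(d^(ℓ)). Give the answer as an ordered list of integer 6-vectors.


Via rank(M_{q-1}∘⋯∘M_p): M ≅ I[1,1]^2, I[2,2]^2, I[2,6], I[3,3]^2, I[6,6].
μ_θ-semistable layers: μ^(1)=35; μ^(2)=11; μ^(3)=31/5; μ^(4)=-37; μ^(5)=-49

((0, 0, 2, 0, 0, 0); (0, 2, 0, 0, 0, 0); (0, 1, 1, 1, 1, 1); (2, 0, 0, 0, 0, 0); (0, 0, 0, 0, 0, 1))


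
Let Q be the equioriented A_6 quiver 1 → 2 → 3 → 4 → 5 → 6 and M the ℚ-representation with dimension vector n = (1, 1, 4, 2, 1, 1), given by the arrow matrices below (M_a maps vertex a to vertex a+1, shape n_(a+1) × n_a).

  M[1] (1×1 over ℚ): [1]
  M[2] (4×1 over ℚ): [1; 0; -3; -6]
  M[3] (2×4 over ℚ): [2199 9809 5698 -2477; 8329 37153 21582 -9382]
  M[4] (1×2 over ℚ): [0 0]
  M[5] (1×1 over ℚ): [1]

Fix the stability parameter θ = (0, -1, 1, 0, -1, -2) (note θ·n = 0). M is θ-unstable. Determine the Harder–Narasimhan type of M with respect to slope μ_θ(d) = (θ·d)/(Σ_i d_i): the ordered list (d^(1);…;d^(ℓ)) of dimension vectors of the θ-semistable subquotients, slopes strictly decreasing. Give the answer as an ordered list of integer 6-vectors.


Barcode: M ≅ I[1,4], I[3,3]^2, I[3,4], I[5,6]. HN layers by μ_θ (4 steps, strictly decreasing):
  μ^(1)=1; μ^(2)=1/2; μ^(3)=-1/2; μ^(4)=-3/2

((0, 0, 2, 0, 0, 0); (0, 0, 2, 2, 0, 0); (1, 1, 0, 0, 0, 0); (0, 0, 0, 0, 1, 1))
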